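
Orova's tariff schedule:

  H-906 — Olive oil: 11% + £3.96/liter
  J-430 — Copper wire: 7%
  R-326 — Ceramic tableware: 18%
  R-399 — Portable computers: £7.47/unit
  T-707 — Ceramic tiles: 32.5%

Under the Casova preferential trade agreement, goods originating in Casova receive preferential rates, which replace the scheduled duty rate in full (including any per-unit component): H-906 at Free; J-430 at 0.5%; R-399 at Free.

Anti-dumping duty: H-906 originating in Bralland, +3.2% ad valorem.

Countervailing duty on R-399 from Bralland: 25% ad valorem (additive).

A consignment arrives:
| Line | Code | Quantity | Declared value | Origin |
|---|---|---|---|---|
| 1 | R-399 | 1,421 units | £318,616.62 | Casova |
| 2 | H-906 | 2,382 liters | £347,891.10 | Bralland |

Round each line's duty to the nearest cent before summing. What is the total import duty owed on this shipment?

Line 1 (R-399, Casova, 1,421 units, £318,616.62):
Base rate for R-399 is £7.47/unit.
Origin Casova qualifies under the Orova–Casova agreement and R-399 is covered: preferential rate Free applies instead.
The additional-duty order on R-399 targets Bralland, not Casova; it does not apply.
Duty = £318,616.62 × 0% = £0.00.
Line 2 (H-906, Bralland, 2,382 liters, £347,891.10):
Base rate for H-906 is 11% + £3.96/liter.
H-906 has an FTA preferential rate, but origin Bralland is not Casova; base rate stands.
Additional duty on H-906 from Bralland: +3.2%. Applied ad valorem rate: 11% + 3.2% = 14.2%.
Duty = £347,891.10 × 14.2% + 2,382 × £3.96 = £58,833.26.
Total = £0.00 + £58,833.26 = £58,833.26.

£58,833.26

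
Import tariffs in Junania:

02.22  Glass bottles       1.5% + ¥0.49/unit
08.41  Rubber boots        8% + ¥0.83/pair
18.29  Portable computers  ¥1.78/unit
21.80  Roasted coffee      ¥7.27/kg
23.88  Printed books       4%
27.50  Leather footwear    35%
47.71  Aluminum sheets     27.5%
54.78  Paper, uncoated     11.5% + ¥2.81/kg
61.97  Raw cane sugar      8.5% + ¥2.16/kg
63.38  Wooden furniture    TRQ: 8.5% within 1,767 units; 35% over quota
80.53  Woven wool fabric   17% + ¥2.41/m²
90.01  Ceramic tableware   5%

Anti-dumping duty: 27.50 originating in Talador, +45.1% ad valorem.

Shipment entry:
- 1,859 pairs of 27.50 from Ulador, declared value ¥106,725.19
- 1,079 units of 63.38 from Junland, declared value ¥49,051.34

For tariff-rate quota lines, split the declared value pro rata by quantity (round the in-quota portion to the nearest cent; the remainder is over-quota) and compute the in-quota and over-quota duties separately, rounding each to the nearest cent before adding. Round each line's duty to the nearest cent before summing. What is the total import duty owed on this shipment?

¥41,523.18

Line 1 (27.50, Ulador, 1,859 pairs, ¥106,725.19):
Base rate for 27.50 is 35%.
The additional-duty order on 27.50 targets Talador, not Ulador; it does not apply.
Duty = ¥106,725.19 × 35% = ¥37,353.82.
Line 2 (63.38, Junland, 1,079 units, ¥49,051.34):
Code 63.38 is under a tariff-rate quota (threshold 1,767 units). Quantity 1,079 units is within the quota, so the in-quota rate 8.5% applies to the full value.
Duty = ¥49,051.34 × 8.5% = ¥4,169.36.
Total = ¥37,353.82 + ¥4,169.36 = ¥41,523.18.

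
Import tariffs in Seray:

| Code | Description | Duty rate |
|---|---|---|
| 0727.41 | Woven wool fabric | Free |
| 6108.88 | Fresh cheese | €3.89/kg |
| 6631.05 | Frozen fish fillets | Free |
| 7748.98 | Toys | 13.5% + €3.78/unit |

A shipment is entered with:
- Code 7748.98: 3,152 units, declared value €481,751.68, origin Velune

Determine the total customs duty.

Line 1 (7748.98, Velune, 3,152 units, €481,751.68):
Base rate for 7748.98 is 13.5% + €3.78/unit.
Duty = €481,751.68 × 13.5% + 3,152 × €3.78 = €76,951.04.

€76,951.04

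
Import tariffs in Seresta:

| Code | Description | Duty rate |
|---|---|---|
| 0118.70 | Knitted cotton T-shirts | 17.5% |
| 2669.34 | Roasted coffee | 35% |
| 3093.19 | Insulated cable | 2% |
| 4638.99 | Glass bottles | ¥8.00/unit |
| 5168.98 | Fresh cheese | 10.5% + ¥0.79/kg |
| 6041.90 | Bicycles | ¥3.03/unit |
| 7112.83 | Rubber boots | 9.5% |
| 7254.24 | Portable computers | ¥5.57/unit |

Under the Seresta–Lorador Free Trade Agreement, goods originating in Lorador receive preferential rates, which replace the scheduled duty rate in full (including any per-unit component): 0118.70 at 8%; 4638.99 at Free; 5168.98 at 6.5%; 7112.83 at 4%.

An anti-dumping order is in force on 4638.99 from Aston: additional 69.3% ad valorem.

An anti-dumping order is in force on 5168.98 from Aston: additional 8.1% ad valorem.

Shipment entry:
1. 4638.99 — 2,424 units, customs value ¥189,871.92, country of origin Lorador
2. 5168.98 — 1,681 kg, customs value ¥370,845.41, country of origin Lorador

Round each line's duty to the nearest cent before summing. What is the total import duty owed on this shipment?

Line 1 (4638.99, Lorador, 2,424 units, ¥189,871.92):
Base rate for 4638.99 is ¥8.00/unit.
Origin Lorador qualifies under the Seresta–Lorador agreement and 4638.99 is covered: preferential rate Free applies instead.
The additional-duty order on 4638.99 targets Aston, not Lorador; it does not apply.
Duty = ¥189,871.92 × 0% = ¥0.00.
Line 2 (5168.98, Lorador, 1,681 kg, ¥370,845.41):
Base rate for 5168.98 is 10.5% + ¥0.79/kg.
Origin Lorador qualifies under the Seresta–Lorador agreement and 5168.98 is covered: preferential rate 6.5% applies instead.
The additional-duty order on 5168.98 targets Aston, not Lorador; it does not apply.
Duty = ¥370,845.41 × 6.5% = ¥24,104.95.
Total = ¥0.00 + ¥24,104.95 = ¥24,104.95.

¥24,104.95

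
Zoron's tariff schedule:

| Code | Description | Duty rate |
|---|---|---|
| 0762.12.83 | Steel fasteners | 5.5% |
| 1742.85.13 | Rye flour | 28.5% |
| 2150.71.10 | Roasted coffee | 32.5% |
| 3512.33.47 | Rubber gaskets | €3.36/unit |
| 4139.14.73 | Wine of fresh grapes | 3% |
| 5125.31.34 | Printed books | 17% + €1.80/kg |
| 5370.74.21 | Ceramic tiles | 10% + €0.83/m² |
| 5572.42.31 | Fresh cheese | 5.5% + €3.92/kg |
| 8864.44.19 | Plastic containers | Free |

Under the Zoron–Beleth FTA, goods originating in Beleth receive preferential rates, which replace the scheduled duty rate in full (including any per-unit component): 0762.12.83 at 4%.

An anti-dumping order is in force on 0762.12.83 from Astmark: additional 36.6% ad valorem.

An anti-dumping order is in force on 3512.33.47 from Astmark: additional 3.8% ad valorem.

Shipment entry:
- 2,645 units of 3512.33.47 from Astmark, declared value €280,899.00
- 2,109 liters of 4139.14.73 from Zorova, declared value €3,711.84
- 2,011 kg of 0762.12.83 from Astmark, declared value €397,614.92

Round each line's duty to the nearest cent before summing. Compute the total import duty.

Line 1 (3512.33.47, Astmark, 2,645 units, €280,899.00):
Base rate for 3512.33.47 is €3.36/unit.
Additional duty on 3512.33.47 from Astmark: +3.8% ad valorem. Applied ad valorem rate = 3.8%.
Duty = €280,899.00 × 3.8% + 2,645 × €3.36 = €19,561.36.
Line 2 (4139.14.73, Zorova, 2,109 liters, €3,711.84):
Base rate for 4139.14.73 is 3%.
Duty = €3,711.84 × 3% = €111.36.
Line 3 (0762.12.83, Astmark, 2,011 kg, €397,614.92):
Base rate for 0762.12.83 is 5.5%.
0762.12.83 has an FTA preferential rate, but origin Astmark is not Beleth; base rate stands.
Additional duty on 0762.12.83 from Astmark: +36.6%. Applied ad valorem rate: 5.5% + 36.6% = 42.1%.
Duty = €397,614.92 × 42.1% = €167,395.88.
Total = €19,561.36 + €111.36 + €167,395.88 = €187,068.60.

€187,068.60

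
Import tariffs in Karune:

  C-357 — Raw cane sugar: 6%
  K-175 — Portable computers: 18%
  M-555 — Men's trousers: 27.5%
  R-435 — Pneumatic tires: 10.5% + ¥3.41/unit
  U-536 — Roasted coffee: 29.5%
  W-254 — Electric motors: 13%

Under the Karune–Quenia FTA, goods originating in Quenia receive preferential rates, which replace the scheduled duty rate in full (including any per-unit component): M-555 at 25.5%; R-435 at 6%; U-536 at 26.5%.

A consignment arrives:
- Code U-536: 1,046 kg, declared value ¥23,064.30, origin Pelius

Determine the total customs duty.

Line 1 (U-536, Pelius, 1,046 kg, ¥23,064.30):
Base rate for U-536 is 29.5%.
U-536 has an FTA preferential rate, but origin Pelius is not Quenia; base rate stands.
Duty = ¥23,064.30 × 29.5% = ¥6,803.97.

¥6,803.97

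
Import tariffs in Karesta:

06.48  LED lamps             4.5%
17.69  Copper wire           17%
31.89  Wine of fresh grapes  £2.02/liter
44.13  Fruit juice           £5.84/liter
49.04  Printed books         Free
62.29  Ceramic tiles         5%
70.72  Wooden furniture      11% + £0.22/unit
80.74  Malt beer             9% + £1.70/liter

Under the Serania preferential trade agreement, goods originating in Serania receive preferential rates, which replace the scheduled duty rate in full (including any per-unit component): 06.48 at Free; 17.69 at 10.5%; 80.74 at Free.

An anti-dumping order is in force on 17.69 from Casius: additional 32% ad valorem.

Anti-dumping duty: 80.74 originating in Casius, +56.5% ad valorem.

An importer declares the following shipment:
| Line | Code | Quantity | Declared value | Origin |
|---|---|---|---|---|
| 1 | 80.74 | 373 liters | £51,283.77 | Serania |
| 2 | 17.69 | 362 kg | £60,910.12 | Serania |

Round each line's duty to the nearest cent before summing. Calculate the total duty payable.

Line 1 (80.74, Serania, 373 liters, £51,283.77):
Base rate for 80.74 is 9% + £1.70/liter.
Origin Serania qualifies under the Karesta–Serania agreement and 80.74 is covered: preferential rate Free applies instead.
The additional-duty order on 80.74 targets Casius, not Serania; it does not apply.
Duty = £51,283.77 × 0% = £0.00.
Line 2 (17.69, Serania, 362 kg, £60,910.12):
Base rate for 17.69 is 17%.
Origin Serania qualifies under the Karesta–Serania agreement and 17.69 is covered: preferential rate 10.5% applies instead.
The additional-duty order on 17.69 targets Casius, not Serania; it does not apply.
Duty = £60,910.12 × 10.5% = £6,395.56.
Total = £0.00 + £6,395.56 = £6,395.56.

£6,395.56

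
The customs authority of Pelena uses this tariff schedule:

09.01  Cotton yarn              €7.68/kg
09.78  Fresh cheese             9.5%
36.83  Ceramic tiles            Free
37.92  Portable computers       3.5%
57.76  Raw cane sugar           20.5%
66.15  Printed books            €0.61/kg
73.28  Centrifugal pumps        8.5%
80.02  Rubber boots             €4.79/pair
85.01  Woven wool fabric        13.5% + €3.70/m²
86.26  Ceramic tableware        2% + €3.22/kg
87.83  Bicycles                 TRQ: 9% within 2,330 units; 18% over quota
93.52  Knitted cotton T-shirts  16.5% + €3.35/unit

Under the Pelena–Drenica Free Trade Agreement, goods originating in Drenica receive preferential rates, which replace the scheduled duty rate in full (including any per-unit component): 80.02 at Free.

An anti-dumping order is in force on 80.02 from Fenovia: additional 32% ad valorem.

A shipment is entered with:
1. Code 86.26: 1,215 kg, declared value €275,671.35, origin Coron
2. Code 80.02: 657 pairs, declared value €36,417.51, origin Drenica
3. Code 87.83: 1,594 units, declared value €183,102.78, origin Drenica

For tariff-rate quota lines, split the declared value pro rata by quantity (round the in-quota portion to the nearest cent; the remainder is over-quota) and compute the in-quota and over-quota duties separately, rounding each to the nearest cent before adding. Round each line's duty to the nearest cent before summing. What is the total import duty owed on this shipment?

€25,904.98

Line 1 (86.26, Coron, 1,215 kg, €275,671.35):
Base rate for 86.26 is 2% + €3.22/kg.
Duty = €275,671.35 × 2% + 1,215 × €3.22 = €9,425.73.
Line 2 (80.02, Drenica, 657 pairs, €36,417.51):
Base rate for 80.02 is €4.79/pair.
Origin Drenica qualifies under the Pelena–Drenica agreement and 80.02 is covered: preferential rate Free applies instead.
The additional-duty order on 80.02 targets Fenovia, not Drenica; it does not apply.
Duty = €36,417.51 × 0% = €0.00.
Line 3 (87.83, Drenica, 1,594 units, €183,102.78):
Code 87.83 is under a tariff-rate quota (threshold 2,330 units). Quantity 1,594 units is within the quota, so the in-quota rate 9% applies to the full value.
Duty = €183,102.78 × 9% = €16,479.25.
Total = €9,425.73 + €0.00 + €16,479.25 = €25,904.98.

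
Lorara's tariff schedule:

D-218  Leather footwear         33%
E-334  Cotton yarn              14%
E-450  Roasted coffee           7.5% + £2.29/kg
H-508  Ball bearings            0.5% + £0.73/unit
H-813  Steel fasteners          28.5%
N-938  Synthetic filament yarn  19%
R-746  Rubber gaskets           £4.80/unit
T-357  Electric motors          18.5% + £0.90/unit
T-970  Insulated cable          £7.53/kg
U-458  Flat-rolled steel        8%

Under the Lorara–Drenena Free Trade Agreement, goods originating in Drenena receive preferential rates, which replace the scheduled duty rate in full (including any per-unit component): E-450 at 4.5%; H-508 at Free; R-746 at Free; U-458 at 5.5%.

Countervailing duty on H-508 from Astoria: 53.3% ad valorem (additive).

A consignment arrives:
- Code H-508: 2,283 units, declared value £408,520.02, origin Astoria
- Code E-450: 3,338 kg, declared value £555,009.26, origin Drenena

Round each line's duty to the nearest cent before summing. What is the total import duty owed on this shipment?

£246,425.78

Line 1 (H-508, Astoria, 2,283 units, £408,520.02):
Base rate for H-508 is 0.5% + £0.73/unit.
H-508 has an FTA preferential rate, but origin Astoria is not Drenena; base rate stands.
Additional duty on H-508 from Astoria: +53.3%. Applied ad valorem rate: 0.5% + 53.3% = 53.8%.
Duty = £408,520.02 × 53.8% + 2,283 × £0.73 = £221,450.36.
Line 2 (E-450, Drenena, 3,338 kg, £555,009.26):
Base rate for E-450 is 7.5% + £2.29/kg.
Origin Drenena qualifies under the Lorara–Drenena agreement and E-450 is covered: preferential rate 4.5% applies instead.
Duty = £555,009.26 × 4.5% = £24,975.42.
Total = £221,450.36 + £24,975.42 = £246,425.78.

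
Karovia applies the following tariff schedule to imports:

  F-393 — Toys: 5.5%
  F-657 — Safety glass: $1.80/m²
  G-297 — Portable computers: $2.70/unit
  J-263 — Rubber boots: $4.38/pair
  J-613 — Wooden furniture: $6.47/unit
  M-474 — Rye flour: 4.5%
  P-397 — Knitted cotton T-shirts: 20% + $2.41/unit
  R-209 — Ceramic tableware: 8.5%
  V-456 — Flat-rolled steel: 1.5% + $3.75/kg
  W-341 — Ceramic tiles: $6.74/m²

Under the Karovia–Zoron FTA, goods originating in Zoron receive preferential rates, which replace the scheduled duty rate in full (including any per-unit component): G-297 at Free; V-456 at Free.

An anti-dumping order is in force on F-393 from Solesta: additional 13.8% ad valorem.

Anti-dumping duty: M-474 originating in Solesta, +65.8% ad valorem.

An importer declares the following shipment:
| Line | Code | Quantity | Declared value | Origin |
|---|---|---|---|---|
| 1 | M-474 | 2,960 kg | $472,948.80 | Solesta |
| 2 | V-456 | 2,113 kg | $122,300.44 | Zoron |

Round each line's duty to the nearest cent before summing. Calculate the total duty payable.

$332,483.01

Line 1 (M-474, Solesta, 2,960 kg, $472,948.80):
Base rate for M-474 is 4.5%.
Additional duty on M-474 from Solesta: +65.8%. Applied ad valorem rate: 4.5% + 65.8% = 70.3%.
Duty = $472,948.80 × 70.3% = $332,483.01.
Line 2 (V-456, Zoron, 2,113 kg, $122,300.44):
Base rate for V-456 is 1.5% + $3.75/kg.
Origin Zoron qualifies under the Karovia–Zoron agreement and V-456 is covered: preferential rate Free applies instead.
Duty = $122,300.44 × 0% = $0.00.
Total = $332,483.01 + $0.00 = $332,483.01.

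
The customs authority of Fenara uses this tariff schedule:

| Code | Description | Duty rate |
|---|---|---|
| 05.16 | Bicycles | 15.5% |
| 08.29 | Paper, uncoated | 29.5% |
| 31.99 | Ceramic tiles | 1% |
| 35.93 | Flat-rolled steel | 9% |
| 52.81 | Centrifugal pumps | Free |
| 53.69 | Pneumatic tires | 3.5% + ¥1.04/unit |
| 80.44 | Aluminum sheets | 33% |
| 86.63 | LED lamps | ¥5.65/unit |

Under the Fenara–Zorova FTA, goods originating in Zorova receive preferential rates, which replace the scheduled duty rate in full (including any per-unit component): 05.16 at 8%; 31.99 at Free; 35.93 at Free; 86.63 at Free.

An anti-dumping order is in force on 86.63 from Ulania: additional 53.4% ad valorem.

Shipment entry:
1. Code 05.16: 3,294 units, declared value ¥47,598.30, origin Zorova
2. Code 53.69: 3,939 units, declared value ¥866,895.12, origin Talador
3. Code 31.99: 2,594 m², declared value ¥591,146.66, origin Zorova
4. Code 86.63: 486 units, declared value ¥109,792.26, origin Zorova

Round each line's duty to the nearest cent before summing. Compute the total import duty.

¥38,245.75

Line 1 (05.16, Zorova, 3,294 units, ¥47,598.30):
Base rate for 05.16 is 15.5%.
Origin Zorova qualifies under the Fenara–Zorova agreement and 05.16 is covered: preferential rate 8% applies instead.
Duty = ¥47,598.30 × 8% = ¥3,807.86.
Line 2 (53.69, Talador, 3,939 units, ¥866,895.12):
Base rate for 53.69 is 3.5% + ¥1.04/unit.
Duty = ¥866,895.12 × 3.5% + 3,939 × ¥1.04 = ¥34,437.89.
Line 3 (31.99, Zorova, 2,594 m², ¥591,146.66):
Base rate for 31.99 is 1%.
Origin Zorova qualifies under the Fenara–Zorova agreement and 31.99 is covered: preferential rate Free applies instead.
Duty = ¥591,146.66 × 0% = ¥0.00.
Line 4 (86.63, Zorova, 486 units, ¥109,792.26):
Base rate for 86.63 is ¥5.65/unit.
Origin Zorova qualifies under the Fenara–Zorova agreement and 86.63 is covered: preferential rate Free applies instead.
The additional-duty order on 86.63 targets Ulania, not Zorova; it does not apply.
Duty = ¥109,792.26 × 0% = ¥0.00.
Total = ¥3,807.86 + ¥34,437.89 + ¥0.00 + ¥0.00 = ¥38,245.75.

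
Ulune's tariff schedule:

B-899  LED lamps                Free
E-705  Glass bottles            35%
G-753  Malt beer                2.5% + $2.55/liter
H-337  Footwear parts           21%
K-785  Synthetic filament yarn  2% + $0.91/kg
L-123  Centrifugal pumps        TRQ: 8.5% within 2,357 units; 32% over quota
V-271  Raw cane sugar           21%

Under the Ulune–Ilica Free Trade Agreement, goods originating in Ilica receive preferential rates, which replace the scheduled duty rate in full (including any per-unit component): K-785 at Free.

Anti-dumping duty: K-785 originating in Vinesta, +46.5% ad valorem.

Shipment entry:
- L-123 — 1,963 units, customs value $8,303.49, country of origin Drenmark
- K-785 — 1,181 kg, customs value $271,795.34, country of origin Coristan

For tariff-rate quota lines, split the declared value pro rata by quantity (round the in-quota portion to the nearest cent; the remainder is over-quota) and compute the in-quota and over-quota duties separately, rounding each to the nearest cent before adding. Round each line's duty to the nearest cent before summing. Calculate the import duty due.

Line 1 (L-123, Drenmark, 1,963 units, $8,303.49):
Code L-123 is under a tariff-rate quota (threshold 2,357 units). Quantity 1,963 units is within the quota, so the in-quota rate 8.5% applies to the full value.
Duty = $8,303.49 × 8.5% = $705.80.
Line 2 (K-785, Coristan, 1,181 kg, $271,795.34):
Base rate for K-785 is 2% + $0.91/kg.
K-785 has an FTA preferential rate, but origin Coristan is not Ilica; base rate stands.
The additional-duty order on K-785 targets Vinesta, not Coristan; it does not apply.
Duty = $271,795.34 × 2% + 1,181 × $0.91 = $6,510.62.
Total = $705.80 + $6,510.62 = $7,216.42.

$7,216.42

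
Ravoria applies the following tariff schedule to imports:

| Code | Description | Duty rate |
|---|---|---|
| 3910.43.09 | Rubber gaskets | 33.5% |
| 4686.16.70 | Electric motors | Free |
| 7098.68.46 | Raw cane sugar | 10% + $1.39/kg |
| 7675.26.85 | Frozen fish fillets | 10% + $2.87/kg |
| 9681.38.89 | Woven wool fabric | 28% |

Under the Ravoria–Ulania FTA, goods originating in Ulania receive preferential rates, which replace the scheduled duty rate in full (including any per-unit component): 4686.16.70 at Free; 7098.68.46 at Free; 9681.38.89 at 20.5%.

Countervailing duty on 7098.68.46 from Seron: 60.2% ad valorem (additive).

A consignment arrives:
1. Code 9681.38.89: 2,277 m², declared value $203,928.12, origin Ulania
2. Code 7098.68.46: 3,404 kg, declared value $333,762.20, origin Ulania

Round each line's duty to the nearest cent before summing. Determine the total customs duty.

Line 1 (9681.38.89, Ulania, 2,277 m², $203,928.12):
Base rate for 9681.38.89 is 28%.
Origin Ulania qualifies under the Ravoria–Ulania agreement and 9681.38.89 is covered: preferential rate 20.5% applies instead.
Duty = $203,928.12 × 20.5% = $41,805.26.
Line 2 (7098.68.46, Ulania, 3,404 kg, $333,762.20):
Base rate for 7098.68.46 is 10% + $1.39/kg.
Origin Ulania qualifies under the Ravoria–Ulania agreement and 7098.68.46 is covered: preferential rate Free applies instead.
The additional-duty order on 7098.68.46 targets Seron, not Ulania; it does not apply.
Duty = $333,762.20 × 0% = $0.00.
Total = $41,805.26 + $0.00 = $41,805.26.

$41,805.26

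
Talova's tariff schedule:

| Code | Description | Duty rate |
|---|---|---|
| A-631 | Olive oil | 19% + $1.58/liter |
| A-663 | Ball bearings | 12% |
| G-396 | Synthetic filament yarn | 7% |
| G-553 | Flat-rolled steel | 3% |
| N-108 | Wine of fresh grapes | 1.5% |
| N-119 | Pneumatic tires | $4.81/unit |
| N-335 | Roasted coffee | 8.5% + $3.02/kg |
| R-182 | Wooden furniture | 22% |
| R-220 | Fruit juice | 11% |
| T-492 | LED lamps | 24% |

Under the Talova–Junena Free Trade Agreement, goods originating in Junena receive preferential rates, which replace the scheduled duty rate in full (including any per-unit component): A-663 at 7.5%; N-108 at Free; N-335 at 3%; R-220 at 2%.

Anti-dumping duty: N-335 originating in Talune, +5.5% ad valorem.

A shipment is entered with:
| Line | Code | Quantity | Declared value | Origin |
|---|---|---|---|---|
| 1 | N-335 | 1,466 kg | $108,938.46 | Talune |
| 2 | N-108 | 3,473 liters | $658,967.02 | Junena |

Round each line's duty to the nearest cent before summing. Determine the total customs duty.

$19,678.70

Line 1 (N-335, Talune, 1,466 kg, $108,938.46):
Base rate for N-335 is 8.5% + $3.02/kg.
N-335 has an FTA preferential rate, but origin Talune is not Junena; base rate stands.
Additional duty on N-335 from Talune: +5.5%. Applied ad valorem rate: 8.5% + 5.5% = 14%.
Duty = $108,938.46 × 14% + 1,466 × $3.02 = $19,678.70.
Line 2 (N-108, Junena, 3,473 liters, $658,967.02):
Base rate for N-108 is 1.5%.
Origin Junena qualifies under the Talova–Junena agreement and N-108 is covered: preferential rate Free applies instead.
Duty = $658,967.02 × 0% = $0.00.
Total = $19,678.70 + $0.00 = $19,678.70.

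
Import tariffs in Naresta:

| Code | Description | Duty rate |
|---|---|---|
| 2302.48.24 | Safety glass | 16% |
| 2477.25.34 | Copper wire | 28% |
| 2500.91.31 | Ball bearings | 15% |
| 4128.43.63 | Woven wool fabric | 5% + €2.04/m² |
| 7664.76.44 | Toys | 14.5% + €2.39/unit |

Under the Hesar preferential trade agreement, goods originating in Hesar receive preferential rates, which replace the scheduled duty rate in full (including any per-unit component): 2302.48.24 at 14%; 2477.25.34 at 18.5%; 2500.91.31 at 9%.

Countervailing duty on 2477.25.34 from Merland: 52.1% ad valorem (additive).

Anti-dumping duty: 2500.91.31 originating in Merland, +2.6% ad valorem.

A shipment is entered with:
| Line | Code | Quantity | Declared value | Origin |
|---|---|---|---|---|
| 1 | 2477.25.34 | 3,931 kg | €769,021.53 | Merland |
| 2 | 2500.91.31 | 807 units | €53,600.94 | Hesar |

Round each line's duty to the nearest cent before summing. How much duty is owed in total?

Line 1 (2477.25.34, Merland, 3,931 kg, €769,021.53):
Base rate for 2477.25.34 is 28%.
2477.25.34 has an FTA preferential rate, but origin Merland is not Hesar; base rate stands.
Additional duty on 2477.25.34 from Merland: +52.1%. Applied ad valorem rate: 28% + 52.1% = 80.1%.
Duty = €769,021.53 × 80.1% = €615,986.25.
Line 2 (2500.91.31, Hesar, 807 units, €53,600.94):
Base rate for 2500.91.31 is 15%.
Origin Hesar qualifies under the Naresta–Hesar agreement and 2500.91.31 is covered: preferential rate 9% applies instead.
The additional-duty order on 2500.91.31 targets Merland, not Hesar; it does not apply.
Duty = €53,600.94 × 9% = €4,824.08.
Total = €615,986.25 + €4,824.08 = €620,810.33.

€620,810.33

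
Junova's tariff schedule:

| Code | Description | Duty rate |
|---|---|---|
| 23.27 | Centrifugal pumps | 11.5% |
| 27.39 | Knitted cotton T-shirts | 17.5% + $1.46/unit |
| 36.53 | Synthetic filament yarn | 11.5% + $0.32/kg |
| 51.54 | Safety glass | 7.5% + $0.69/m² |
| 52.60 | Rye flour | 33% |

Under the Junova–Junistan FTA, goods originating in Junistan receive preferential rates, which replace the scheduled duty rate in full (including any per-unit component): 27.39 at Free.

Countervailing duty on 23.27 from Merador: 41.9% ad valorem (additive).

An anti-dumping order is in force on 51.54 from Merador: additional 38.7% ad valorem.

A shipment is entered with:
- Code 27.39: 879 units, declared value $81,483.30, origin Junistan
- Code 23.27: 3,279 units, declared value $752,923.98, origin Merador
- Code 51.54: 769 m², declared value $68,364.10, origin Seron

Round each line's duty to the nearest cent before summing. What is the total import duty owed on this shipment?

Line 1 (27.39, Junistan, 879 units, $81,483.30):
Base rate for 27.39 is 17.5% + $1.46/unit.
Origin Junistan qualifies under the Junova–Junistan agreement and 27.39 is covered: preferential rate Free applies instead.
Duty = $81,483.30 × 0% = $0.00.
Line 2 (23.27, Merador, 3,279 units, $752,923.98):
Base rate for 23.27 is 11.5%.
Additional duty on 23.27 from Merador: +41.9%. Applied ad valorem rate: 11.5% + 41.9% = 53.4%.
Duty = $752,923.98 × 53.4% = $402,061.41.
Line 3 (51.54, Seron, 769 m², $68,364.10):
Base rate for 51.54 is 7.5% + $0.69/m².
The additional-duty order on 51.54 targets Merador, not Seron; it does not apply.
Duty = $68,364.10 × 7.5% + 769 × $0.69 = $5,657.92.
Total = $0.00 + $402,061.41 + $5,657.92 = $407,719.33.

$407,719.33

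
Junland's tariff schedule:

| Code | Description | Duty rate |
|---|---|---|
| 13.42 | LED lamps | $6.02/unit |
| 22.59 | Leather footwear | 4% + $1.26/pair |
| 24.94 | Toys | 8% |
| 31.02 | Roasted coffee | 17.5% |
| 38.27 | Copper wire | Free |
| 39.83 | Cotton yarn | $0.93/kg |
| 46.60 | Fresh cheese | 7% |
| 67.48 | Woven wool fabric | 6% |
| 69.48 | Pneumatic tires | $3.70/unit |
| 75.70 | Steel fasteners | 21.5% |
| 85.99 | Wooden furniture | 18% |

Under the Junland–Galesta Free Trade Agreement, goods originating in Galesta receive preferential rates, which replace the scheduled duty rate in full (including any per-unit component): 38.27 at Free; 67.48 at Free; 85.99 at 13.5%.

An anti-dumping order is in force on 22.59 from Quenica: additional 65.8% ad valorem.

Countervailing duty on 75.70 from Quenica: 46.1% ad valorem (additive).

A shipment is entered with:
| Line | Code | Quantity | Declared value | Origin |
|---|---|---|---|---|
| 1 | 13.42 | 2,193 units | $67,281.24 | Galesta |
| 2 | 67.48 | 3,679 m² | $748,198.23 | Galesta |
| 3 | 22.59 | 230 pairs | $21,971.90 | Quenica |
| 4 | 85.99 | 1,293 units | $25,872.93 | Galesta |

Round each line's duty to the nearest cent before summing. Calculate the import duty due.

$32,320.90

Line 1 (13.42, Galesta, 2,193 units, $67,281.24):
Base rate for 13.42 is $6.02/unit.
Origin Galesta is the FTA partner but 13.42 is not on the preference list; base rate stands.
Duty = 2,193 × $6.02 = $13,201.86.
Line 2 (67.48, Galesta, 3,679 m², $748,198.23):
Base rate for 67.48 is 6%.
Origin Galesta qualifies under the Junland–Galesta agreement and 67.48 is covered: preferential rate Free applies instead.
Duty = $748,198.23 × 0% = $0.00.
Line 3 (22.59, Quenica, 230 pairs, $21,971.90):
Base rate for 22.59 is 4% + $1.26/pair.
Additional duty on 22.59 from Quenica: +65.8%. Applied ad valorem rate: 4% + 65.8% = 69.8%.
Duty = $21,971.90 × 69.8% + 230 × $1.26 = $15,626.19.
Line 4 (85.99, Galesta, 1,293 units, $25,872.93):
Base rate for 85.99 is 18%.
Origin Galesta qualifies under the Junland–Galesta agreement and 85.99 is covered: preferential rate 13.5% applies instead.
Duty = $25,872.93 × 13.5% = $3,492.85.
Total = $13,201.86 + $0.00 + $15,626.19 + $3,492.85 = $32,320.90.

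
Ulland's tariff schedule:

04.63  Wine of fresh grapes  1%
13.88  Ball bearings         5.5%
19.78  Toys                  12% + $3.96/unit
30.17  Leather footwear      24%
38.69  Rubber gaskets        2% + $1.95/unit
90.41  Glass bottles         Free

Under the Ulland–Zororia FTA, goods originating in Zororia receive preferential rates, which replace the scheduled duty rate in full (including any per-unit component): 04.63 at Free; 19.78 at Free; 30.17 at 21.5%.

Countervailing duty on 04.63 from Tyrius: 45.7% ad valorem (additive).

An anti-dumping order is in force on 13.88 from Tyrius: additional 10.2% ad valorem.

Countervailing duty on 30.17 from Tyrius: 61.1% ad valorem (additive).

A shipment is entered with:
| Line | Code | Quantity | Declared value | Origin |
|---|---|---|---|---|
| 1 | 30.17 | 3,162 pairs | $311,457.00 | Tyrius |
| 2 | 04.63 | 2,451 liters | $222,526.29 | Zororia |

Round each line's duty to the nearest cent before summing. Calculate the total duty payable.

$265,049.91

Line 1 (30.17, Tyrius, 3,162 pairs, $311,457.00):
Base rate for 30.17 is 24%.
30.17 has an FTA preferential rate, but origin Tyrius is not Zororia; base rate stands.
Additional duty on 30.17 from Tyrius: +61.1%. Applied ad valorem rate: 24% + 61.1% = 85.1%.
Duty = $311,457.00 × 85.1% = $265,049.91.
Line 2 (04.63, Zororia, 2,451 liters, $222,526.29):
Base rate for 04.63 is 1%.
Origin Zororia qualifies under the Ulland–Zororia agreement and 04.63 is covered: preferential rate Free applies instead.
The additional-duty order on 04.63 targets Tyrius, not Zororia; it does not apply.
Duty = $222,526.29 × 0% = $0.00.
Total = $265,049.91 + $0.00 = $265,049.91.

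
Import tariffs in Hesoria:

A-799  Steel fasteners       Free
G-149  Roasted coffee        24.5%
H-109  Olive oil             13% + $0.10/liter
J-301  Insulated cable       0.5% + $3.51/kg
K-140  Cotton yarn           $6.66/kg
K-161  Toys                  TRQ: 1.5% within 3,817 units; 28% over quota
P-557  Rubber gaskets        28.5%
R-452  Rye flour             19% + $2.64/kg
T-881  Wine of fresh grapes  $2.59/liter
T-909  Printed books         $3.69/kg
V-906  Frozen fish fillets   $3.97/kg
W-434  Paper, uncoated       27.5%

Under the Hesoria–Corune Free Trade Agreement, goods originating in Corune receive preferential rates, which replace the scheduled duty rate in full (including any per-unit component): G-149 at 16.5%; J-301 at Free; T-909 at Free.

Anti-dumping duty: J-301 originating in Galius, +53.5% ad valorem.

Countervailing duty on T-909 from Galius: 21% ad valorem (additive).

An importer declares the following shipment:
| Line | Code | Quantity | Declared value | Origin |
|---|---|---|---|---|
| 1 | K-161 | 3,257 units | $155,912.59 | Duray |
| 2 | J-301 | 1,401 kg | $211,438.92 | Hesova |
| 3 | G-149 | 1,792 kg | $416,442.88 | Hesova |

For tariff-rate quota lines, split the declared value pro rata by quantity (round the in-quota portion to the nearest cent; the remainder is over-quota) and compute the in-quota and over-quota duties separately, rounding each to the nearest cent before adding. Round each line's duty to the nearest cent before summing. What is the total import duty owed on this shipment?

$110,341.90

Line 1 (K-161, Duray, 3,257 units, $155,912.59):
Code K-161 is under a tariff-rate quota (threshold 3,817 units). Quantity 3,257 units is within the quota, so the in-quota rate 1.5% applies to the full value.
Duty = $155,912.59 × 1.5% = $2,338.69.
Line 2 (J-301, Hesova, 1,401 kg, $211,438.92):
Base rate for J-301 is 0.5% + $3.51/kg.
J-301 has an FTA preferential rate, but origin Hesova is not Corune; base rate stands.
The additional-duty order on J-301 targets Galius, not Hesova; it does not apply.
Duty = $211,438.92 × 0.5% + 1,401 × $3.51 = $5,974.70.
Line 3 (G-149, Hesova, 1,792 kg, $416,442.88):
Base rate for G-149 is 24.5%.
G-149 has an FTA preferential rate, but origin Hesova is not Corune; base rate stands.
Duty = $416,442.88 × 24.5% = $102,028.51.
Total = $2,338.69 + $5,974.70 + $102,028.51 = $110,341.90.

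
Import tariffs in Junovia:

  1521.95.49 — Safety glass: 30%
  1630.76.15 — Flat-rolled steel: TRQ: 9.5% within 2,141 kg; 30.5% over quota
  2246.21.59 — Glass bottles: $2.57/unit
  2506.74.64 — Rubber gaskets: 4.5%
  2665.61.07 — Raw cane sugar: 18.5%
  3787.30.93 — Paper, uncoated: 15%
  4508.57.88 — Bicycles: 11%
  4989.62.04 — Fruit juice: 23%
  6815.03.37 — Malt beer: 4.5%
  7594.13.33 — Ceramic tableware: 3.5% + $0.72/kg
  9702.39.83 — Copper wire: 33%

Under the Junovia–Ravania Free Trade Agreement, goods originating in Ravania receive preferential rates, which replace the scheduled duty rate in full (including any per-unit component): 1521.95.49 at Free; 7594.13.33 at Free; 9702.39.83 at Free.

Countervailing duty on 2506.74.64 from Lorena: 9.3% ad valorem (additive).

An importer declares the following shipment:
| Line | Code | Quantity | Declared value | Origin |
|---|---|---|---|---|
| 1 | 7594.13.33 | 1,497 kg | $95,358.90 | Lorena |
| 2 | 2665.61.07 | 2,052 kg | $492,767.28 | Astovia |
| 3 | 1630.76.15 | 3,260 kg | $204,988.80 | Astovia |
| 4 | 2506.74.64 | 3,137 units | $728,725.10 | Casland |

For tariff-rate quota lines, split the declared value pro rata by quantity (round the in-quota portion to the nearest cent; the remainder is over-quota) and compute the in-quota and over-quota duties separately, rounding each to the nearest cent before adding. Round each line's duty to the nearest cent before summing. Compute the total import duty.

Line 1 (7594.13.33, Lorena, 1,497 kg, $95,358.90):
Base rate for 7594.13.33 is 3.5% + $0.72/kg.
7594.13.33 has an FTA preferential rate, but origin Lorena is not Ravania; base rate stands.
Duty = $95,358.90 × 3.5% + 1,497 × $0.72 = $4,415.40.
Line 2 (2665.61.07, Astovia, 2,052 kg, $492,767.28):
Base rate for 2665.61.07 is 18.5%.
Duty = $492,767.28 × 18.5% = $91,161.95.
Line 3 (1630.76.15, Astovia, 3,260 kg, $204,988.80):
Code 1630.76.15 is under a tariff-rate quota (threshold 2,141 kg). In-quota: 2,141 kg at 9.5%; over-quota: 1,119 kg at 30.5%.
Pro-rata value split: in-quota = $204,988.80 × 2,141/3,260 = $134,626.08; over-quota = $204,988.80 − $134,626.08 = $70,362.72.
In-quota duty = $134,626.08 × 9.5% = $12,789.48. Over-quota duty = $70,362.72 × 30.5% = $21,460.63.
Line duty = $12,789.48 + $21,460.63 = $34,250.11.
Line 4 (2506.74.64, Casland, 3,137 units, $728,725.10):
Base rate for 2506.74.64 is 4.5%.
The additional-duty order on 2506.74.64 targets Lorena, not Casland; it does not apply.
Duty = $728,725.10 × 4.5% = $32,792.63.
Total = $4,415.40 + $91,161.95 + $34,250.11 + $32,792.63 = $162,620.09.

$162,620.09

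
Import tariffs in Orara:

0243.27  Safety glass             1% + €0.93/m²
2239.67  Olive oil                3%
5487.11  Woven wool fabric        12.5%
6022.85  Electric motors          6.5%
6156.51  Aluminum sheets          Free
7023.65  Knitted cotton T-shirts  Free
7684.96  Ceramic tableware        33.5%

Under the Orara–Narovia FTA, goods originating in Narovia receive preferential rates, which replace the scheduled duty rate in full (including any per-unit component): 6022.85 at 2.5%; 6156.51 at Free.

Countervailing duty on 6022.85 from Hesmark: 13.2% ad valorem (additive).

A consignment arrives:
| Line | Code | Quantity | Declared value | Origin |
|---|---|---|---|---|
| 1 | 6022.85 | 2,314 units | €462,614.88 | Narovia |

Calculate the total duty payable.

Line 1 (6022.85, Narovia, 2,314 units, €462,614.88):
Base rate for 6022.85 is 6.5%.
Origin Narovia qualifies under the Orara–Narovia agreement and 6022.85 is covered: preferential rate 2.5% applies instead.
The additional-duty order on 6022.85 targets Hesmark, not Narovia; it does not apply.
Duty = €462,614.88 × 2.5% = €11,565.37.

€11,565.37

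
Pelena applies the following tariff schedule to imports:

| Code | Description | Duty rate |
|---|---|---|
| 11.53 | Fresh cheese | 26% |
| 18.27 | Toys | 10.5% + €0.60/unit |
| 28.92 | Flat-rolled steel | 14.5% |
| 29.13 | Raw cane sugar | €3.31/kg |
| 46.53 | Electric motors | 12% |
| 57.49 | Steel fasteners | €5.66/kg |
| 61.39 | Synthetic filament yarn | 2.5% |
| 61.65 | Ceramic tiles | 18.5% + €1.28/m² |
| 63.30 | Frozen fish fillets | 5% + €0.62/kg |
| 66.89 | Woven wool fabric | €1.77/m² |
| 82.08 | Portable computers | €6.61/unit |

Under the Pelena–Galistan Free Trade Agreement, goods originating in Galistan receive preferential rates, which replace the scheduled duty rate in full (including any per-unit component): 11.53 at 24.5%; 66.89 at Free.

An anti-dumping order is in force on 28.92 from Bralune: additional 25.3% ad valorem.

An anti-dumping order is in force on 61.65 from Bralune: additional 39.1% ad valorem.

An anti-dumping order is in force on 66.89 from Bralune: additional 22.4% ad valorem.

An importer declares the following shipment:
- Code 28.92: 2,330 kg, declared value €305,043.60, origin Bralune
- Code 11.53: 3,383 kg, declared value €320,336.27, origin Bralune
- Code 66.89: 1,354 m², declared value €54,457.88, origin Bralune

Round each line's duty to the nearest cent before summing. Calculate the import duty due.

Line 1 (28.92, Bralune, 2,330 kg, €305,043.60):
Base rate for 28.92 is 14.5%.
Additional duty on 28.92 from Bralune: +25.3%. Applied ad valorem rate: 14.5% + 25.3% = 39.8%.
Duty = €305,043.60 × 39.8% = €121,407.35.
Line 2 (11.53, Bralune, 3,383 kg, €320,336.27):
Base rate for 11.53 is 26%.
11.53 has an FTA preferential rate, but origin Bralune is not Galistan; base rate stands.
Duty = €320,336.27 × 26% = €83,287.43.
Line 3 (66.89, Bralune, 1,354 m², €54,457.88):
Base rate for 66.89 is €1.77/m².
66.89 has an FTA preferential rate, but origin Bralune is not Galistan; base rate stands.
Additional duty on 66.89 from Bralune: +22.4% ad valorem. Applied ad valorem rate = 22.4%.
Duty = €54,457.88 × 22.4% + 1,354 × €1.77 = €14,595.15.
Total = €121,407.35 + €83,287.43 + €14,595.15 = €219,289.93.

€219,289.93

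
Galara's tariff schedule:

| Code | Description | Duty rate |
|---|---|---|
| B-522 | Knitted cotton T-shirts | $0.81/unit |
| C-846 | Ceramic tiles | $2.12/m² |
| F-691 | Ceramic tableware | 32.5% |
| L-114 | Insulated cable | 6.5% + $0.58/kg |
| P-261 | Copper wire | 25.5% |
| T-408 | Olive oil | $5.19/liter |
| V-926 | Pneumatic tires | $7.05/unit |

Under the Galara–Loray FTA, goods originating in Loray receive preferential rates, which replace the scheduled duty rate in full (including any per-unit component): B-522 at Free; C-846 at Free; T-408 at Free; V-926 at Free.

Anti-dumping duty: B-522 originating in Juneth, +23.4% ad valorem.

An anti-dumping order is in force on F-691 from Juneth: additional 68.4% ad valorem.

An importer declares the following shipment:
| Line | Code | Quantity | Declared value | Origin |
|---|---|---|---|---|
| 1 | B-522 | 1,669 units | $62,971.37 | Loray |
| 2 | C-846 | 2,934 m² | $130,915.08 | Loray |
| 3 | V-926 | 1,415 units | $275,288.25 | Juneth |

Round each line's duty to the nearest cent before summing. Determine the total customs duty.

$9,975.75

Line 1 (B-522, Loray, 1,669 units, $62,971.37):
Base rate for B-522 is $0.81/unit.
Origin Loray qualifies under the Galara–Loray agreement and B-522 is covered: preferential rate Free applies instead.
The additional-duty order on B-522 targets Juneth, not Loray; it does not apply.
Duty = $62,971.37 × 0% = $0.00.
Line 2 (C-846, Loray, 2,934 m², $130,915.08):
Base rate for C-846 is $2.12/m².
Origin Loray qualifies under the Galara–Loray agreement and C-846 is covered: preferential rate Free applies instead.
Duty = $130,915.08 × 0% = $0.00.
Line 3 (V-926, Juneth, 1,415 units, $275,288.25):
Base rate for V-926 is $7.05/unit.
V-926 has an FTA preferential rate, but origin Juneth is not Loray; base rate stands.
Duty = 1,415 × $7.05 = $9,975.75.
Total = $0.00 + $0.00 + $9,975.75 = $9,975.75.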